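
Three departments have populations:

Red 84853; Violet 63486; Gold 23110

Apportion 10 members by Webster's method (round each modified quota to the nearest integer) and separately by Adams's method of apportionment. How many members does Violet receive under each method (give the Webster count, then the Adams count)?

4 and 3

Webster: Red 5, Violet 4, Gold 1.
Adams: Red 5, Violet 3, Gold 2.
Violet gets 4 under Webster and 3 under Adams.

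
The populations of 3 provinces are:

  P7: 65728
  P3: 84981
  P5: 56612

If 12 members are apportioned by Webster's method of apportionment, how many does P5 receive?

Standard divisor 207321/12 ≈ 17276.75; standard quotas: P7 3.804, P3 4.919, P5 3.277.
Rounding to the nearest integer gives P7 4, P3 5, P5 3 — total 12, matching the house size, so no adjustment is needed.
P5 receives 3.

3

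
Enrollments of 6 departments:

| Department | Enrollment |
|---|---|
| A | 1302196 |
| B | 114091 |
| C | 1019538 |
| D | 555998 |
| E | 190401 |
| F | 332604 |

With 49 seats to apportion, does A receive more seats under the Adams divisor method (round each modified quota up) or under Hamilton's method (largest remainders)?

Adams: A 17, B 2, C 14, D 8, E 3, F 5.
Hamilton: A 18, B 1, C 14, D 8, E 3, F 5.
A gets 17 under Adams and 18 under Hamilton.

Hamilton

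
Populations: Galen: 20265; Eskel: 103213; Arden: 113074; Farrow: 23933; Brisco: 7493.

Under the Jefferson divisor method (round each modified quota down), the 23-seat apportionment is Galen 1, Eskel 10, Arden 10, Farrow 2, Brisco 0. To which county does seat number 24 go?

Arden

Priority for the next seat is population ÷ (current seats + 1).
Priorities: Galen 10132.500, Eskel 9383.000, Arden 10279.455, Farrow 7977.667, Brisco 7493.000.
Highest priority: Arden.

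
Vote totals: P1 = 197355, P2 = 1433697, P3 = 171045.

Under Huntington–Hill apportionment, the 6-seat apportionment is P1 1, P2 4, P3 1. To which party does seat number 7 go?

P2

Priority for the next seat is population ÷ (√(s·(s+1))).
Priorities: P1 139551.059, P2 320584.395, P3 120947.079.
Highest priority: P2.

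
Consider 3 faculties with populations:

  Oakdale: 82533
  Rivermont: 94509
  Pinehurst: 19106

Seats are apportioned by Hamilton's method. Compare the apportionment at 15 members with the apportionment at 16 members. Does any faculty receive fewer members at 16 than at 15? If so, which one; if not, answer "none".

At 15 seats: Oakdale 6, Rivermont 7, Pinehurst 2.
At 16 seats: Oakdale 7, Rivermont 8, Pinehurst 1.
Pinehurst drops from 2 to 1.

Pinehurst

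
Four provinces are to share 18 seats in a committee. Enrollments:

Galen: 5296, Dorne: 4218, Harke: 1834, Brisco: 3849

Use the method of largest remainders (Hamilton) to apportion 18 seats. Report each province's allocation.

Total 15197; standard divisor 15197/18 ≈ 844.278.
Standard quotas: Galen 6.2728, Dorne 4.9960, Harke 2.1723, Brisco 4.5589.
Lower quotas: Galen 6, Dorne 4, Harke 2, Brisco 4 (sum 16, leaving 2 seats).
Remainders in descending order: Dorne 0.9960, Brisco 0.5589, Galen 0.2728, Harke 0.1723.
The surplus seats go to Dorne, Brisco.

Galen 6, Dorne 5, Harke 2, Brisco 5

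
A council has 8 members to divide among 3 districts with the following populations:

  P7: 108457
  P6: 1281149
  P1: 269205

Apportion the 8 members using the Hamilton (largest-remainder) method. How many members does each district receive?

P7 1, P6 6, P1 1

Standard divisor: 1658811 ÷ 8 ≈ 207351.375.
Standard quotas: P7 0.5231, P6 6.1786, P1 1.2983.
Lower quotas: P7 0, P6 6, P1 1 (sum 7, leaving 1 seat).
Remainders in descending order: P7 0.5231, P1 0.2983, P6 0.1786.
Largest remainder: P7 receives the extra seat.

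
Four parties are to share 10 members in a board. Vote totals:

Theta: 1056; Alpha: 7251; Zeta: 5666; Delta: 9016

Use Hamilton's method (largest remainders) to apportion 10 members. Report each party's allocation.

Standard divisor: 22989 ÷ 10 ≈ 2298.9.
Standard quotas: Theta 0.4594, Alpha 3.1541, Zeta 2.4647, Delta 3.9219.
Lower quotas: Theta 0, Alpha 3, Zeta 2, Delta 3 (sum 8, leaving 2 seats).
Remainders in descending order: Delta 0.9219, Zeta 0.4647, Theta 0.4594, Alpha 0.1541.
The surplus seats go to Delta, Zeta.

Theta=0, Alpha=3, Zeta=3, Delta=4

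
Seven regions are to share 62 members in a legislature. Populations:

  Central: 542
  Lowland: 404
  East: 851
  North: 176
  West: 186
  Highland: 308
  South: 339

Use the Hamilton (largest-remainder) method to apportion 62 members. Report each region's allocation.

Central 12; Lowland 9; East 19; North 4; West 4; Highland 7; South 7

Standard divisor: 2806 ÷ 62 ≈ 45.258.
Standard quotas: Central 11.976, Lowland 8.927, East 18.803, North 3.889, West 4.110, Highland 6.805, South 7.490.
Lower quotas: Central 11, Lowland 8, East 18, North 3, West 4, Highland 6, South 7 (sum 57, leaving 5 seats).
Remainders in descending order: Central 0.976, Lowland 0.927, North 0.889, Highland 0.805, East 0.803, South 0.490, West 0.110.
The surplus seats go to Central, Lowland, North, Highland, East.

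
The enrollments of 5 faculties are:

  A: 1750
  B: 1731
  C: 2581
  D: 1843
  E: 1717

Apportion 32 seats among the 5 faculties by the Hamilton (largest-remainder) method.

Standard divisor: 9622 ÷ 32 ≈ 300.688.
Standard quotas: A 5.820, B 5.757, C 8.584, D 6.129, E 5.710.
Lower quotas: A 5, B 5, C 8, D 6, E 5 (sum 29, leaving 3 seats).
Remainders in descending order: A 0.820, B 0.757, E 0.710, C 0.584, D 0.129.
Largest remainders: A, B, E receive the extra seats.

A=6, B=6, C=8, D=6, E=6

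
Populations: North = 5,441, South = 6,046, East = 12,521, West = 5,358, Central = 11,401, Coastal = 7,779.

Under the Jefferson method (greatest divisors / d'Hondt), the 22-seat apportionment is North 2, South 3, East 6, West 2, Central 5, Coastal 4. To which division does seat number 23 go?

Priority for the next seat is population ÷ (current seats + 1).
Priorities: North 1813.667, South 1511.500, East 1788.714, West 1786.000, Central 1900.167, Coastal 1555.800.
Highest priority: Central.

Central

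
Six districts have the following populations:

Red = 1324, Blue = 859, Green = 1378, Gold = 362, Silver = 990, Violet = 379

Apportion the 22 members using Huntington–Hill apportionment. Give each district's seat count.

Red=5, Blue=3, Green=6, Gold=2, Silver=4, Violet=2

With divisor 250: modified quotas Red 5.296, Blue 3.436, Green 5.512, Gold 1.448, Silver 3.960, Violet 1.516.
Geometric-mean thresholds: Red √(5·6)=5.477, Blue √(3·4)=3.464, Green √(5·6)=5.477, Gold √(1·2)=1.414, Silver √(3·4)=3.464, Violet √(1·2)=1.414.
Each quota rounded against its threshold gives Red 5, Blue 3, Green 6, Gold 2, Silver 4, Violet 2 (total 22).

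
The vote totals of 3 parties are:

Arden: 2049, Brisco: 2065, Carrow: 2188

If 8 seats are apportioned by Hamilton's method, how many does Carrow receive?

Total 6302; standard divisor 6302/8 ≈ 787.75.
Standard quotas: Arden 2.601, Brisco 2.621, Carrow 2.778.
Lower quotas: Arden 2, Brisco 2, Carrow 2 (sum 6, leaving 2 seats).
Remainders in descending order: Carrow 0.778, Brisco 0.621, Arden 0.601.
Largest remainders: Carrow, Brisco receive the extra seats.
Carrow receives 3.

3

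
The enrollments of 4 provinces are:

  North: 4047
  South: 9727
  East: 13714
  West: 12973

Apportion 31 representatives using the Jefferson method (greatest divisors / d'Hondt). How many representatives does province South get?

Standard divisor 40461/31 ≈ 1305.194; standard quotas: North 3.101, South 7.453, East 10.507, West 9.940.
Rounding down gives 3, 7, 10, 9 = 29 seats, so the divisor must be adjusted.
With modified divisor 1230: modified quotas North 3.290, South 7.908, East 11.150, West 10.547.
Rounding down: North 3, South 7, East 11, West 10 (total 31).
South receives 7.

7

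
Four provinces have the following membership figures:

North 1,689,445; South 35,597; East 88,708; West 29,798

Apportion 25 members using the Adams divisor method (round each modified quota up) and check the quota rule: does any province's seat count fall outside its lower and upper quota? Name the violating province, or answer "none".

North

Standard quotas: North 22.910, South 0.483, East 1.203, West 0.404.
Adams allocation: North 21, South 1, East 2, West 1.
North has quota 22.910 (lower 22, upper 23) but receives 21 — outside the quota interval.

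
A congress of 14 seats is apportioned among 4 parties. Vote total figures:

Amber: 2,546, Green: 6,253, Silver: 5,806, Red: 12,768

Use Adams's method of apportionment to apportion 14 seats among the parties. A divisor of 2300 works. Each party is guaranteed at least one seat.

With modified divisor 2300: modified quotas Amber 1.107, Green 2.719, Silver 2.524, Red 5.551.
Rounding up: Amber 2, Green 3, Silver 3, Red 6 (total 14).

Amber 2, Green 3, Silver 3, Red 6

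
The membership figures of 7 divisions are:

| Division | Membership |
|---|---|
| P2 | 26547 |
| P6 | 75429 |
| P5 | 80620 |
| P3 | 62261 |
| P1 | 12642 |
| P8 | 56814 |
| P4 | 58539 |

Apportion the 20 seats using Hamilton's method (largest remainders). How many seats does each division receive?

P2: 2; P6: 4; P5: 4; P3: 3; P1: 1; P8: 3; P4: 3

Total 372852; standard divisor 372852/20 ≈ 18642.6.
Standard quotas: P2 1.4240, P6 4.0461, P5 4.3245, P3 3.3397, P1 0.6781, P8 3.0475, P4 3.1401.
Lower quotas: P2 1, P6 4, P5 4, P3 3, P1 0, P8 3, P4 3 (sum 18, leaving 2 seats).
Remainders in descending order: P1 0.6781, P2 0.4240, P3 0.3397, P5 0.3245, P4 0.1401, P8 0.0475, P6 0.0461.
Largest remainders: P1, P2 receive the extra seats.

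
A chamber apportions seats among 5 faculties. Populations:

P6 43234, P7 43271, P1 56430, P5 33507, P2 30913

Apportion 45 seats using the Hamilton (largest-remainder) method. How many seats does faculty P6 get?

Standard divisor: 207355 ÷ 45 ≈ 4607.889.
Standard quotas: P6 9.3826, P7 9.3906, P1 12.2464, P5 7.2717, P2 6.7087.
Lower quotas: P6 9, P7 9, P1 12, P5 7, P2 6 (sum 43, leaving 2 seats).
Remainders in descending order: P2 0.7087, P7 0.3906, P6 0.3826, P5 0.2717, P1 0.2464.
The surplus seats go to P2, P7.
P6 receives 9.

9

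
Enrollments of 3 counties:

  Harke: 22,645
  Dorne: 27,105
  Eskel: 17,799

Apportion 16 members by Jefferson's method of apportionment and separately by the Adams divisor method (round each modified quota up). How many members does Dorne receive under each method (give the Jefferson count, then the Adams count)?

7 and 6

Jefferson: Harke 5, Dorne 7, Eskel 4.
Adams: Harke 6, Dorne 6, Eskel 4.
Dorne gets 7 under Jefferson and 6 under Adams.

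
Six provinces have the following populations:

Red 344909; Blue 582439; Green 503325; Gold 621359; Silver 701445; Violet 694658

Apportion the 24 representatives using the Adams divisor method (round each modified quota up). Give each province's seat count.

Red=3, Blue=4, Green=3, Gold=4, Silver=5, Violet=5

Standard divisor 3448135/24 ≈ 143672.292; standard quotas: Red 2.401, Blue 4.054, Green 3.503, Gold 4.325, Silver 4.882, Violet 4.835.
Rounding up gives 3, 5, 4, 5, 5, 5 = 27 seats, so the divisor must be adjusted.
With modified divisor 170100: modified quotas Red 2.028, Blue 3.424, Green 2.959, Gold 3.653, Silver 4.124, Violet 4.084.
Rounding up: Red 3, Blue 4, Green 3, Gold 4, Silver 5, Violet 5 (total 24).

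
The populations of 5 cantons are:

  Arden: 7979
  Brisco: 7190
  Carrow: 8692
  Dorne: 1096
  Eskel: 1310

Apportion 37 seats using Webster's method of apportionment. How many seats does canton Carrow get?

Standard divisor 26267/37 ≈ 709.919; standard quotas: Arden 11.239, Brisco 10.128, Carrow 12.244, Dorne 1.544, Eskel 1.845.
Rounding to the nearest integer gives Arden 11, Brisco 10, Carrow 12, Dorne 2, Eskel 2 — total 37, matching the house size, so no adjustment is needed.
Carrow receives 12.

12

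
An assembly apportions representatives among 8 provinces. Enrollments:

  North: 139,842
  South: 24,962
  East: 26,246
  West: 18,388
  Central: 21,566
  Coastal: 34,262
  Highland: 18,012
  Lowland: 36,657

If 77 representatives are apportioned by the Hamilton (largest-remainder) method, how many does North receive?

Standard divisor: 319935 ÷ 77 = 4155.
Standard quotas: North 33.6563, South 6.0077, East 6.3167, West 4.4255, Central 5.1904, Coastal 8.2460, Highland 4.3350, Lowland 8.8224.
Lower quotas: North 33, South 6, East 6, West 4, Central 5, Coastal 8, Highland 4, Lowland 8 (sum 74, leaving 3 seats).
Remainders in descending order: Lowland 0.8224, North 0.6563, West 0.4255, Highland 0.3350, East 0.3167, Coastal 0.2460, Central 0.1904, South 0.0077.
Largest remainders: Lowland, North, West receive the extra seats.
North receives 34.

34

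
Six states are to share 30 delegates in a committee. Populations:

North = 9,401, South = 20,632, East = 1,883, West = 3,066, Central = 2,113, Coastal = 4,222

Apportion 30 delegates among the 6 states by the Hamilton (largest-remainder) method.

The standard divisor is 41317/30 ≈ 1377.233.
Standard quotas: North 6.8260, South 14.9808, East 1.3672, West 2.2262, Central 1.5342, Coastal 3.0656.
Lower quotas: North 6, South 14, East 1, West 2, Central 1, Coastal 3 (sum 27, leaving 3 seats).
Remainders in descending order: South 0.9808, North 0.8260, Central 0.5342, East 0.3672, West 0.2262, Coastal 0.0656.
Largest remainders: South, North, Central receive the extra seats.

North 7; South 15; East 1; West 2; Central 2; Coastal 3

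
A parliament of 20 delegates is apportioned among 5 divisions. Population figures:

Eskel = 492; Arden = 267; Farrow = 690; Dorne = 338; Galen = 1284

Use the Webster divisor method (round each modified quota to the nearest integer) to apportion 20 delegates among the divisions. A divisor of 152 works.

With modified divisor 152: modified quotas Eskel 3.237, Arden 1.757, Farrow 4.539, Dorne 2.224, Galen 8.447.
Rounding to the nearest integer: Eskel 3, Arden 2, Farrow 5, Dorne 2, Galen 8 (total 20).

Eskel 3, Arden 2, Farrow 5, Dorne 2, Galen 8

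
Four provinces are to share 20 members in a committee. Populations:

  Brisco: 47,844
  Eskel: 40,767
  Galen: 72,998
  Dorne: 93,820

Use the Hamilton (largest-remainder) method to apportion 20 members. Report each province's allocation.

Brisco 4, Eskel 3, Galen 6, Dorne 7

Total 255429; standard divisor 255429/20 ≈ 12771.45.
Standard quotas: Brisco 3.7462, Eskel 3.1920, Galen 5.7157, Dorne 7.3461.
Lower quotas: Brisco 3, Eskel 3, Galen 5, Dorne 7 (sum 18, leaving 2 seats).
Remainders in descending order: Brisco 0.7462, Galen 0.7157, Dorne 0.3461, Eskel 0.1920.
The surplus seats go to Brisco, Galen.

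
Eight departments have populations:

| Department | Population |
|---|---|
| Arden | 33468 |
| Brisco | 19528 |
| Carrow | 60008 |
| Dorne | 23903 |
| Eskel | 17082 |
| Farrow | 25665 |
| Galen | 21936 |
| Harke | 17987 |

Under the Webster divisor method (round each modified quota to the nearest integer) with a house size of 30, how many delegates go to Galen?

3

Standard divisor 219577/30 ≈ 7319.233; standard quotas: Arden 4.573, Brisco 2.668, Carrow 8.199, Dorne 3.266, Eskel 2.334, Farrow 3.507, Galen 2.997, Harke 2.457.
Rounding to the nearest integer gives Arden 5, Brisco 3, Carrow 8, Dorne 3, Eskel 2, Farrow 4, Galen 3, Harke 2 — total 30, matching the house size, so no adjustment is needed.
Galen receives 3.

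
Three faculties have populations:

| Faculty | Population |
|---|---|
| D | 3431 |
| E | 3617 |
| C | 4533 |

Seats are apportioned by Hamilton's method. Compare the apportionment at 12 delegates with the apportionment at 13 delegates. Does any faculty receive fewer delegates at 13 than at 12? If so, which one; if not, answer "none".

At 12 seats: D 3, E 4, C 5.
At 13 seats: D 4, E 4, C 5.
No faculty's allocation decreased.

none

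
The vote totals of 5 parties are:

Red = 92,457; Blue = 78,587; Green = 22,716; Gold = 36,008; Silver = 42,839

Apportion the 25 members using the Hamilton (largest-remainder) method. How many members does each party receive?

Red: 9; Blue: 7; Green: 2; Gold: 3; Silver: 4

Standard divisor: 272607 ÷ 25 ≈ 10904.28.
Standard quotas: Red 8.4790, Blue 7.2070, Green 2.0832, Gold 3.3022, Silver 3.9286.
Lower quotas: Red 8, Blue 7, Green 2, Gold 3, Silver 3 (sum 23, leaving 2 seats).
Remainders in descending order: Silver 0.9286, Red 0.4790, Gold 0.3022, Blue 0.2070, Green 0.0832.
The surplus seats go to Silver, Red.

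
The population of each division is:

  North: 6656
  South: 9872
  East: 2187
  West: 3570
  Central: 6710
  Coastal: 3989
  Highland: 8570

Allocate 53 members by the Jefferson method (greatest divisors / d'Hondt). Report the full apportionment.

Standard divisor 41554/53 ≈ 784.038; standard quotas: North 8.489, South 12.591, East 2.789, West 4.553, Central 8.558, Coastal 5.088, Highland 10.931.
Rounding down gives 8, 12, 2, 4, 8, 5, 10 = 49 seats, so the divisor must be adjusted.
With modified divisor 734: modified quotas North 9.068, South 13.450, East 2.980, West 4.864, Central 9.142, Coastal 5.435, Highland 11.676.
Rounding down: North 9, South 13, East 2, West 4, Central 9, Coastal 5, Highland 11 (total 53).

North 9, South 13, East 2, West 4, Central 9, Coastal 5, Highland 11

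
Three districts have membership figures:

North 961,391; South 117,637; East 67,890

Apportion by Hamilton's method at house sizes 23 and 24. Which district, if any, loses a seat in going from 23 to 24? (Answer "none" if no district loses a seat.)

At 23 seats: North 19, South 2, East 2.
At 24 seats: North 20, South 3, East 1.
East drops from 2 to 1.

East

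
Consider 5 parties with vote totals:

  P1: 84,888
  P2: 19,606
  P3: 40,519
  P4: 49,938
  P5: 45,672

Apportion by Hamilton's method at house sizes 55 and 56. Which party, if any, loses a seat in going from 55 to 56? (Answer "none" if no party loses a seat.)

At 55 seats: P1 19, P2 5, P3 9, P4 11, P5 11.
At 56 seats: P1 20, P2 4, P3 9, P4 12, P5 11.
P2 drops from 5 to 4.

P2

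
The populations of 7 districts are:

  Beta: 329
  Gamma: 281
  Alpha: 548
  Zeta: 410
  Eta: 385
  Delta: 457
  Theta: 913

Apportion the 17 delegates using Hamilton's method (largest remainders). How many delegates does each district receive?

Total 3323; standard divisor 3323/17 ≈ 195.471.
Standard quotas: Beta 1.683, Gamma 1.438, Alpha 2.803, Zeta 2.098, Eta 1.970, Delta 2.338, Theta 4.671.
Lower quotas: Beta 1, Gamma 1, Alpha 2, Zeta 2, Eta 1, Delta 2, Theta 4 (sum 13, leaving 4 seats).
Remainders in descending order: Eta 0.970, Alpha 0.803, Beta 0.683, Theta 0.671, Gamma 0.438, Delta 0.338, Zeta 0.098.
The surplus seats go to Eta, Alpha, Beta, Theta.

Beta 2, Gamma 1, Alpha 3, Zeta 2, Eta 2, Delta 2, Theta 5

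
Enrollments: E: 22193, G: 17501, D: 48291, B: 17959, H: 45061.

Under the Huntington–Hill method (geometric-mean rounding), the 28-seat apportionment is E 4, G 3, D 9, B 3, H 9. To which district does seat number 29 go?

B

Priority for the next seat is population ÷ (√(s·(s+1))).
Priorities: E 4962.506, G 5052.104, D 5090.318, B 5184.317, H 4749.846.
Highest priority: B.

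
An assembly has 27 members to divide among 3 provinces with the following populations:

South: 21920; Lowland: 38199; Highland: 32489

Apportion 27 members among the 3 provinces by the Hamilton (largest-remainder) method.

South=6, Lowland=11, Highland=10

Standard divisor: 92608 ÷ 27 ≈ 3429.926.
Standard quotas: South 6.3908, Lowland 11.1370, Highland 9.4722.
Lower quotas: South 6, Lowland 11, Highland 9 (sum 26, leaving 1 seat).
Remainders in descending order: Highland 0.4722, South 0.3908, Lowland 0.1370.
The surplus seat goes to Highland.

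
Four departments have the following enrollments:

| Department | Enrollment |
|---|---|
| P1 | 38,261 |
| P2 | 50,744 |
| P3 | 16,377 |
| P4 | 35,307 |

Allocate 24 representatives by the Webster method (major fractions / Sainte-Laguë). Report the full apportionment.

Standard divisor 140689/24 ≈ 5862.042; standard quotas: P1 6.527, P2 8.656, P3 2.794, P4 6.023.
Rounding to the nearest integer gives 7, 9, 3, 6 = 25 seats, so the divisor must be adjusted.
With modified divisor 5930: modified quotas P1 6.452, P2 8.557, P3 2.762, P4 5.954.
Rounding to the nearest integer: P1 6, P2 9, P3 3, P4 6 (total 24).

P1=6, P2=9, P3=3, P4=6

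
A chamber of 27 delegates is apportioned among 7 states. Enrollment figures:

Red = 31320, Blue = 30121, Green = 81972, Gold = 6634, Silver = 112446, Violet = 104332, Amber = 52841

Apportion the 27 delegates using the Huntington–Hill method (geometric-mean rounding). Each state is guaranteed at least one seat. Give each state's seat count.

With divisor 15676: modified quotas Red 1.998, Blue 1.921, Green 5.229, Gold 0.423, Silver 7.173, Violet 6.656, Amber 3.371.
Geometric-mean thresholds: Red √(1·2)=1.414, Blue √(1·2)=1.414, Green √(5·6)=5.477, Gold (min 1), Silver √(7·8)=7.483, Violet √(6·7)=6.481, Amber √(3·4)=3.464.
Each quota rounded against its threshold gives Red 2, Blue 2, Green 5, Gold 1, Silver 7, Violet 7, Amber 3 (total 27).

Red: 2, Blue: 2, Green: 5, Gold: 1, Silver: 7, Violet: 7, Amber: 3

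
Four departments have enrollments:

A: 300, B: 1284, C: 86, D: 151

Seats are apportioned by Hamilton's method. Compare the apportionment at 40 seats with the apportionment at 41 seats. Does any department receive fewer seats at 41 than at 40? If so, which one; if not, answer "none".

none

At 40 seats: A 7, B 28, C 2, D 3.
At 41 seats: A 7, B 29, C 2, D 3.
No department's allocation decreased.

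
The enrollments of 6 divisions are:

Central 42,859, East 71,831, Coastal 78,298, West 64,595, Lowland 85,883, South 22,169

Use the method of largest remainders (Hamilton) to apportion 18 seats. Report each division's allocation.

The standard divisor is 365635/18 ≈ 20313.056.
Standard quotas: Central 2.1099, East 3.5362, Coastal 3.8546, West 3.1800, Lowland 4.2280, South 1.0914.
Lower quotas: Central 2, East 3, Coastal 3, West 3, Lowland 4, South 1 (sum 16, leaving 2 seats).
Remainders in descending order: Coastal 0.8546, East 0.5362, Lowland 0.2280, West 0.1800, Central 0.1099, South 0.0914.
The surplus seats go to Coastal, East.

Central: 2; East: 4; Coastal: 4; West: 3; Lowland: 4; South: 1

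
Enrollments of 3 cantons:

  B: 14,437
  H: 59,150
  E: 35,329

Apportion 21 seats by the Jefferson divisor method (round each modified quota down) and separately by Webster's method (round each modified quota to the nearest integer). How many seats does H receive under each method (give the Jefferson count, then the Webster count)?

Jefferson: B 2, H 12, E 7.
Webster: B 3, H 11, E 7.
H gets 12 under Jefferson and 11 under Webster.

12 and 11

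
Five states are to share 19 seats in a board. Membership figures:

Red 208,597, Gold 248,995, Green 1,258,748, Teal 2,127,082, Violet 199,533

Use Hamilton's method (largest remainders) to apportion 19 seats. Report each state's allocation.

The standard divisor is 4042955/19 ≈ 212787.105.
Standard quotas: Red 0.9803, Gold 1.1702, Green 5.9155, Teal 9.9963, Violet 0.9377.
Lower quotas: Red 0, Gold 1, Green 5, Teal 9, Violet 0 (sum 15, leaving 4 seats).
Remainders in descending order: Teal 0.9963, Red 0.9803, Violet 0.9377, Green 0.9155, Gold 0.1702.
The surplus seats go to Teal, Red, Violet, Green.

Red 1, Gold 1, Green 6, Teal 10, Violet 1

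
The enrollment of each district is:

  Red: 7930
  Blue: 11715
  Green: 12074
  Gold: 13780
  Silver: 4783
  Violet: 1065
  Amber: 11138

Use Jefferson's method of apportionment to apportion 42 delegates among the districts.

Red: 5, Blue: 8, Green: 8, Gold: 10, Silver: 3, Violet: 0, Amber: 8

Standard divisor 62485/42 ≈ 1487.738; standard quotas: Red 5.330, Blue 7.874, Green 8.116, Gold 9.262, Silver 3.215, Violet 0.716, Amber 7.487.
Rounding down gives 5, 7, 8, 9, 3, 0, 7 = 39 seats, so the divisor must be adjusted.
With modified divisor 1360: modified quotas Red 5.831, Blue 8.614, Green 8.878, Gold 10.132, Silver 3.517, Violet 0.783, Amber 8.190.
Rounding down: Red 5, Blue 8, Green 8, Gold 10, Silver 3, Violet 0, Amber 8 (total 42).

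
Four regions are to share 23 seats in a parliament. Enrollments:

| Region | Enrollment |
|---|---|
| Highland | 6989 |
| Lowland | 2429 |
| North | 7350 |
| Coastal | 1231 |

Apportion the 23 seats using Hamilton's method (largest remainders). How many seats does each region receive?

The standard divisor is 17999/23 ≈ 782.565.
Standard quotas: Highland 8.9309, Lowland 3.1039, North 9.3922, Coastal 1.5730.
Lower quotas: Highland 8, Lowland 3, North 9, Coastal 1 (sum 21, leaving 2 seats).
Remainders in descending order: Highland 0.9309, Coastal 0.5730, North 0.3922, Lowland 0.1039.
The surplus seats go to Highland, Coastal.

Highland 9; Lowland 3; North 9; Coastal 2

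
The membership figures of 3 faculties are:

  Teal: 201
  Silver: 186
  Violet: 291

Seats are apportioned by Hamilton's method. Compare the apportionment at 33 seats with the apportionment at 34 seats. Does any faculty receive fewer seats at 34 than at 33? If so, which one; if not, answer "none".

none

At 33 seats: Teal 10, Silver 9, Violet 14.
At 34 seats: Teal 10, Silver 9, Violet 15.
No faculty's allocation decreased.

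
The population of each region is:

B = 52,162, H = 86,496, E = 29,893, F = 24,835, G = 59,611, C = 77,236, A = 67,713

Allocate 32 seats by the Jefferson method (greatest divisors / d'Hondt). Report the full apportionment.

B 4, H 7, E 2, F 2, G 5, C 6, A 6

Standard divisor 397946/32 ≈ 12435.812; standard quotas: B 4.194, H 6.955, E 2.404, F 1.997, G 4.793, C 6.211, A 5.445.
Rounding down gives 4, 6, 2, 1, 4, 6, 5 = 28 seats, so the divisor must be adjusted.
With modified divisor 11200: modified quotas B 4.657, H 7.723, E 2.669, F 2.217, G 5.322, C 6.896, A 6.046.
Rounding down: B 4, H 7, E 2, F 2, G 5, C 6, A 6 (total 32).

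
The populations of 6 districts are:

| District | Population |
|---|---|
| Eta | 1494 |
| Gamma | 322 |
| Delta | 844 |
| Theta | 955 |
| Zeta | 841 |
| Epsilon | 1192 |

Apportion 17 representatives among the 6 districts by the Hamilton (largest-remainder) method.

The standard divisor is 5648/17 ≈ 332.235.
Standard quotas: Eta 4.497, Gamma 0.969, Delta 2.540, Theta 2.874, Zeta 2.531, Epsilon 3.588.
Lower quotas: Eta 4, Gamma 0, Delta 2, Theta 2, Zeta 2, Epsilon 3 (sum 13, leaving 4 seats).
Remainders in descending order: Gamma 0.969, Theta 0.874, Epsilon 0.588, Delta 0.540, Zeta 0.531, Eta 0.497.
The surplus seats go to Gamma, Theta, Epsilon, Delta.

Eta=4, Gamma=1, Delta=3, Theta=3, Zeta=2, Epsilon=4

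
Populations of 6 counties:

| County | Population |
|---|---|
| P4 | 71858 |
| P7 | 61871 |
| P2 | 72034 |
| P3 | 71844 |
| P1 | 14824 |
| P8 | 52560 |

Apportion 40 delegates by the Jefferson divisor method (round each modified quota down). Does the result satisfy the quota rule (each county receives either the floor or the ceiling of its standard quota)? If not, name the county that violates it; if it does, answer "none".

Standard quotas: P4 8.332, P7 7.174, P2 8.352, P3 8.330, P1 1.719, P8 6.094.
Jefferson allocation: P4 9, P7 7, P2 9, P3 8, P1 1, P8 6.
Every allocation lies between the lower and upper quota.

none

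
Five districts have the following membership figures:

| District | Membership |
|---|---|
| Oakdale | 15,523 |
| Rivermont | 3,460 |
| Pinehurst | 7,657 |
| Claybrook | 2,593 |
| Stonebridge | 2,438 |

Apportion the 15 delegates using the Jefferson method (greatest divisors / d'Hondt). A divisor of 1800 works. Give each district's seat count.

Oakdale 8, Rivermont 1, Pinehurst 4, Claybrook 1, Stonebridge 1

With modified divisor 1800: modified quotas Oakdale 8.624, Rivermont 1.922, Pinehurst 4.254, Claybrook 1.441, Stonebridge 1.354.
Rounding down: Oakdale 8, Rivermont 1, Pinehurst 4, Claybrook 1, Stonebridge 1 (total 15).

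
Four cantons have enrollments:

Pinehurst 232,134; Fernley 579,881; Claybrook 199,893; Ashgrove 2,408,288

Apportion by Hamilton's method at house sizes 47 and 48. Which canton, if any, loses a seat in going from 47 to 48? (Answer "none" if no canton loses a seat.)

none

At 47 seats: Pinehurst 3, Fernley 8, Claybrook 3, Ashgrove 33.
At 48 seats: Pinehurst 3, Fernley 8, Claybrook 3, Ashgrove 34.
No canton's allocation decreased.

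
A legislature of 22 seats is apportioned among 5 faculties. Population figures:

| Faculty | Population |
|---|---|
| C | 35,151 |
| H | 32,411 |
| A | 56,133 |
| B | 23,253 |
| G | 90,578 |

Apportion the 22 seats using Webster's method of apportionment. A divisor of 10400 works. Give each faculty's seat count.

With modified divisor 10400: modified quotas C 3.380, H 3.116, A 5.397, B 2.236, G 8.709.
Rounding to the nearest integer: C 3, H 3, A 5, B 2, G 9 (total 22).

C 3, H 3, A 5, B 2, G 9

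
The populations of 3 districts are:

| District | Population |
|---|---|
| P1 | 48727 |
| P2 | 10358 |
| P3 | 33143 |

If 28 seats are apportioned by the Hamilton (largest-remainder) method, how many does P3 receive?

10

Total 92228; standard divisor 92228/28 ≈ 3293.857.
Standard quotas: P1 14.7933, P2 3.1446, P3 10.0621.
Lower quotas: P1 14, P2 3, P3 10 (sum 27, leaving 1 seat).
Remainders in descending order: P1 0.7933, P2 0.1446, P3 0.0621.
The surplus seat goes to P1.
P3 receives 10.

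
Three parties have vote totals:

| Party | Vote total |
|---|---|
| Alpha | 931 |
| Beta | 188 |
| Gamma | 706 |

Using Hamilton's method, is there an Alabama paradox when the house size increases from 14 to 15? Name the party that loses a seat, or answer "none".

At 14 seats: Alpha 7, Beta 2, Gamma 5.
At 15 seats: Alpha 8, Beta 1, Gamma 6.
Beta drops from 2 to 1.

Beta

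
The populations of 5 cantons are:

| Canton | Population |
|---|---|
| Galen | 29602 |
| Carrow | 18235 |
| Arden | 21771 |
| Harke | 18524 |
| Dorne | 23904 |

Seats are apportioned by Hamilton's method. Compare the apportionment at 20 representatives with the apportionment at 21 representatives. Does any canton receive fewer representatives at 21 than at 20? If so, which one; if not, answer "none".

Harke

At 20 seats: Galen 5, Carrow 3, Arden 4, Harke 4, Dorne 4.
At 21 seats: Galen 6, Carrow 3, Arden 4, Harke 3, Dorne 5.
Harke drops from 4 to 3.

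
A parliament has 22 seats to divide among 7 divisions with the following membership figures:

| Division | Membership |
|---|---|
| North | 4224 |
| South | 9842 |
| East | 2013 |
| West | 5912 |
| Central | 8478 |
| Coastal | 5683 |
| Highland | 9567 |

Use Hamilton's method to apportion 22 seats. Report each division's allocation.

Total 45719; standard divisor 45719/22 ≈ 2078.136.
Standard quotas: North 2.0326, South 4.7360, East 0.9687, West 2.8449, Central 4.0796, Coastal 2.7347, Highland 4.6036.
Lower quotas: North 2, South 4, East 0, West 2, Central 4, Coastal 2, Highland 4 (sum 18, leaving 4 seats).
Remainders in descending order: East 0.9687, West 0.8449, South 0.7360, Coastal 0.7347, Highland 0.6036, Central 0.0796, North 0.0326.
The surplus seats go to East, West, South, Coastal.

North 2, South 5, East 1, West 3, Central 4, Coastal 3, Highland 4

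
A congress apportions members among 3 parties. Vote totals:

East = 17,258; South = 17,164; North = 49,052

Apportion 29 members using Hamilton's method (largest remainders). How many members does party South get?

Total 83474; standard divisor 83474/29 ≈ 2878.414.
Standard quotas: East 5.9957, South 5.9630, North 17.0413.
Lower quotas: East 5, South 5, North 17 (sum 27, leaving 2 seats).
Remainders in descending order: East 0.9957, South 0.9630, North 0.0413.
The surplus seats go to East, South.
South receives 6.

6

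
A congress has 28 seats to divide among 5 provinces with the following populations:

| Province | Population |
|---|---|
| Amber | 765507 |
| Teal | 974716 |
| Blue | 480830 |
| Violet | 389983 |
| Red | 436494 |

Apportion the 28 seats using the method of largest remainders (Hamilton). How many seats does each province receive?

Amber: 7, Teal: 9, Blue: 4, Violet: 4, Red: 4

Total 3047530; standard divisor 3047530/28 ≈ 108840.357.
Standard quotas: Amber 7.0333, Teal 8.9555, Blue 4.4178, Violet 3.5831, Red 4.0104.
Lower quotas: Amber 7, Teal 8, Blue 4, Violet 3, Red 4 (sum 26, leaving 2 seats).
Remainders in descending order: Teal 0.9555, Violet 0.5831, Blue 0.4178, Amber 0.0333, Red 0.0104.
Largest remainders: Teal, Violet receive the extra seats.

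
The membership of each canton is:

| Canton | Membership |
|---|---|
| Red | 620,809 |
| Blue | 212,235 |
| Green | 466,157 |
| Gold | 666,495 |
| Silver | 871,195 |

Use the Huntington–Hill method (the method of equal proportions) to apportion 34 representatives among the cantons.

Red: 7, Blue: 3, Green: 6, Gold: 8, Silver: 10

With divisor 84087: modified quotas Red 7.383, Blue 2.524, Green 5.544, Gold 7.926, Silver 10.361.
Geometric-mean thresholds: Red √(7·8)=7.483, Blue √(2·3)=2.449, Green √(5·6)=5.477, Gold √(7·8)=7.483, Silver √(10·11)=10.488.
Each quota rounded against its threshold gives Red 7, Blue 3, Green 6, Gold 8, Silver 10 (total 34).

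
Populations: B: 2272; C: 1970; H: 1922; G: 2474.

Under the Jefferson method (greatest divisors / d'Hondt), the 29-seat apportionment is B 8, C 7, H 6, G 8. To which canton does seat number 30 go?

Priority for the next seat is population ÷ (current seats + 1).
Priorities: B 252.444, C 246.250, H 274.571, G 274.889.
Highest priority: G.

G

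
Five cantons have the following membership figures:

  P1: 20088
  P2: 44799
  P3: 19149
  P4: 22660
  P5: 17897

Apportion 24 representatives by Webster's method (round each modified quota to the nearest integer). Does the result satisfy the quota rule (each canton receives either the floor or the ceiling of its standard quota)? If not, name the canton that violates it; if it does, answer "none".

Standard quotas: P1 3.869, P2 8.630, P3 3.689, P4 4.365, P5 3.447.
Webster allocation: P1 4, P2 9, P3 4, P4 4, P5 3.
Every allocation lies between the lower and upper quota.

none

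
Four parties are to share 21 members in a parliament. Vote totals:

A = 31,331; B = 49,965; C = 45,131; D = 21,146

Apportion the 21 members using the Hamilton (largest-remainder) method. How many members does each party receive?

Total 147573; standard divisor 147573/21 ≈ 7027.286.
Standard quotas: A 4.4585, B 7.1101, C 6.4223, D 3.0091.
Lower quotas: A 4, B 7, C 6, D 3 (sum 20, leaving 1 seat).
Remainders in descending order: A 0.4585, C 0.4223, B 0.1101, D 0.0091.
The surplus seat goes to A.

A: 5, B: 7, C: 6, D: 3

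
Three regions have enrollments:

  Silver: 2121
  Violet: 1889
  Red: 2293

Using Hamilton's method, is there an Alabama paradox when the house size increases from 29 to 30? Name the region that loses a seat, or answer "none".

none

At 29 seats: Silver 10, Violet 9, Red 10.
At 30 seats: Silver 10, Violet 9, Red 11.
No region's allocation decreased.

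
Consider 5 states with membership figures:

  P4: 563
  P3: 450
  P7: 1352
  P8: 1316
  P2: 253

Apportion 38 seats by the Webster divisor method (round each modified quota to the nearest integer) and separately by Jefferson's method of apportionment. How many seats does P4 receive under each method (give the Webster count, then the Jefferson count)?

6 and 5

Webster: P4 6, P3 4, P7 13, P8 13, P2 2.
Jefferson: P4 5, P3 4, P7 14, P8 13, P2 2.
P4 gets 6 under Webster and 5 under Jefferson.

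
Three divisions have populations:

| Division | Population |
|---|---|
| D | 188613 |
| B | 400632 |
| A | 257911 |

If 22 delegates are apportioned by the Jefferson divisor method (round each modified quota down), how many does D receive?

5

Standard divisor 847156/22 ≈ 38507.091; standard quotas: D 4.898, B 10.404, A 6.698.
Rounding down gives 4, 10, 6 = 20 seats, so the divisor must be adjusted.
With modified divisor 36600: modified quotas D 5.153, B 10.946, A 7.047.
Rounding down: D 5, B 10, A 7 (total 22).
D receives 5.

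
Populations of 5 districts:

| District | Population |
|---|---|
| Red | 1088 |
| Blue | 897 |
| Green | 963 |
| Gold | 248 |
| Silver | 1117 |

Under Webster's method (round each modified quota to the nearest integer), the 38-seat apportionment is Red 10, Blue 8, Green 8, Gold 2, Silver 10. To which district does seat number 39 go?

Green

Priority for the next seat is population ÷ (current seats + 0.5).
Priorities: Red 103.619, Blue 105.529, Green 113.294, Gold 99.200, Silver 106.381.
Highest priority: Green.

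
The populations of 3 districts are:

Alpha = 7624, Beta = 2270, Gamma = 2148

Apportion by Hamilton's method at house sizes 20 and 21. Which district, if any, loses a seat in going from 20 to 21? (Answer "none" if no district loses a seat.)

none

At 20 seats: Alpha 13, Beta 4, Gamma 3.
At 21 seats: Alpha 13, Beta 4, Gamma 4.
No district's allocation decreased.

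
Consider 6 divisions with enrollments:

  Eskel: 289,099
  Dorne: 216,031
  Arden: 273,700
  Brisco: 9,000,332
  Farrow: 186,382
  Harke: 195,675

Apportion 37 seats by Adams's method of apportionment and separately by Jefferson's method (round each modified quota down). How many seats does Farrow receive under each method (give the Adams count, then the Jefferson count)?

1 and 0

Adams: Eskel 1, Dorne 1, Arden 1, Brisco 32, Farrow 1, Harke 1.
Jefferson: Eskel 1, Dorne 0, Arden 1, Brisco 35, Farrow 0, Harke 0.
Farrow gets 1 under Adams and 0 under Jefferson.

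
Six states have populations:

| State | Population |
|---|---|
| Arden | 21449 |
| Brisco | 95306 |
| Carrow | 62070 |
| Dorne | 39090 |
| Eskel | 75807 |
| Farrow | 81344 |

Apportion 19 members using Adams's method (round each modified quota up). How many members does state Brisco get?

Standard divisor 375066/19 ≈ 19740.316; standard quotas: Arden 1.087, Brisco 4.828, Carrow 3.144, Dorne 1.980, Eskel 3.840, Farrow 4.121.
Rounding up gives 2, 5, 4, 2, 4, 5 = 22 seats, so the divisor must be adjusted.
With modified divisor 22600: modified quotas Arden 0.949, Brisco 4.217, Carrow 2.746, Dorne 1.730, Eskel 3.354, Farrow 3.599.
Rounding up: Arden 1, Brisco 5, Carrow 3, Dorne 2, Eskel 4, Farrow 4 (total 19).
Brisco receives 5.

5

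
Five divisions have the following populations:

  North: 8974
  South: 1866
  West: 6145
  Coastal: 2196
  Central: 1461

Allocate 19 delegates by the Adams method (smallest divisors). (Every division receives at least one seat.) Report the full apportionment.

Standard divisor 20642/19 ≈ 1086.421; standard quotas: North 8.260, South 1.718, West 5.656, Coastal 2.021, Central 1.345.
Rounding up gives 9, 2, 6, 3, 2 = 22 seats, so the divisor must be adjusted.
With modified divisor 1260: modified quotas North 7.122, South 1.481, West 4.877, Coastal 1.743, Central 1.160.
Rounding up: North 8, South 2, West 5, Coastal 2, Central 2 (total 19).

North 8; South 2; West 5; Coastal 2; Central 2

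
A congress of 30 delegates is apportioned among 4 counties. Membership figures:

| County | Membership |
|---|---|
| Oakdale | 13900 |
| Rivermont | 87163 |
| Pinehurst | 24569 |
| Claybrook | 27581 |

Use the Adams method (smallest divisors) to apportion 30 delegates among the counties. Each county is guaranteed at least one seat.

Standard divisor 153213/30 ≈ 5107.1; standard quotas: Oakdale 2.722, Rivermont 17.067, Pinehurst 4.811, Claybrook 5.401.
Rounding up gives 3, 18, 5, 6 = 32 seats, so the divisor must be adjusted.
With modified divisor 5480: modified quotas Oakdale 2.536, Rivermont 15.906, Pinehurst 4.483, Claybrook 5.033.
Rounding up: Oakdale 3, Rivermont 16, Pinehurst 5, Claybrook 6 (total 30).

Oakdale 3, Rivermont 16, Pinehurst 5, Claybrook 6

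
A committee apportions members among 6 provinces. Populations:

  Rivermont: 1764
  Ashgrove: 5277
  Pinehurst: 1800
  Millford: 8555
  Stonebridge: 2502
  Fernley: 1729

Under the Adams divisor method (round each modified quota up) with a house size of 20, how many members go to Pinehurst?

Standard divisor 21627/20 ≈ 1081.35; standard quotas: Rivermont 1.631, Ashgrove 4.880, Pinehurst 1.665, Millford 7.911, Stonebridge 2.314, Fernley 1.599.
Rounding up gives 2, 5, 2, 8, 3, 2 = 22 seats, so the divisor must be adjusted.
With modified divisor 1300: modified quotas Rivermont 1.357, Ashgrove 4.059, Pinehurst 1.385, Millford 6.581, Stonebridge 1.925, Fernley 1.330.
Rounding up: Rivermont 2, Ashgrove 5, Pinehurst 2, Millford 7, Stonebridge 2, Fernley 2 (total 20).
Pinehurst receives 2.

2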